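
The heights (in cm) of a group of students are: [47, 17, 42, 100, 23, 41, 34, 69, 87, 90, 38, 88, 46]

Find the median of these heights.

46

Step 1: Sort the data in ascending order: [17, 23, 34, 38, 41, 42, 46, 47, 69, 87, 88, 90, 100]
Step 2: The number of values is n = 13.
Step 3: Since n is odd, the median is the middle value at position 7: 46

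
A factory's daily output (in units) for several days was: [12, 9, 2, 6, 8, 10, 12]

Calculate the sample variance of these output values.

12.619

Step 1: Compute the mean: (12 + 9 + 2 + 6 + 8 + 10 + 12) / 7 = 8.4286
Step 2: Compute squared deviations from the mean:
  (12 - 8.4286)^2 = 12.7551
  (9 - 8.4286)^2 = 0.3265
  (2 - 8.4286)^2 = 41.3265
  (6 - 8.4286)^2 = 5.898
  (8 - 8.4286)^2 = 0.1837
  (10 - 8.4286)^2 = 2.4694
  (12 - 8.4286)^2 = 12.7551
Step 3: Sum of squared deviations = 75.7143
Step 4: Sample variance = 75.7143 / 6 = 12.619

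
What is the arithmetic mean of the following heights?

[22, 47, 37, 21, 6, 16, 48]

28.1429

Step 1: Sum all values: 22 + 47 + 37 + 21 + 6 + 16 + 48 = 197
Step 2: Count the number of values: n = 7
Step 3: Mean = sum / n = 197 / 7 = 28.1429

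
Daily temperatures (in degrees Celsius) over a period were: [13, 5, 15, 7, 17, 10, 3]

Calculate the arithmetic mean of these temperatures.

10

Step 1: Sum all values: 13 + 5 + 15 + 7 + 17 + 10 + 3 = 70
Step 2: Count the number of values: n = 7
Step 3: Mean = sum / n = 70 / 7 = 10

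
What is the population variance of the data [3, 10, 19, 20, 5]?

49.04

Step 1: Compute the mean: (3 + 10 + 19 + 20 + 5) / 5 = 11.4
Step 2: Compute squared deviations from the mean:
  (3 - 11.4)^2 = 70.56
  (10 - 11.4)^2 = 1.96
  (19 - 11.4)^2 = 57.76
  (20 - 11.4)^2 = 73.96
  (5 - 11.4)^2 = 40.96
Step 3: Sum of squared deviations = 245.2
Step 4: Population variance = 245.2 / 5 = 49.04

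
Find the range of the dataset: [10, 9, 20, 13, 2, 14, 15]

18

Step 1: Identify the maximum value: max = 20
Step 2: Identify the minimum value: min = 2
Step 3: Range = max - min = 20 - 2 = 18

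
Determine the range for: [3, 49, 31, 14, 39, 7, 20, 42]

46

Step 1: Identify the maximum value: max = 49
Step 2: Identify the minimum value: min = 3
Step 3: Range = max - min = 49 - 3 = 46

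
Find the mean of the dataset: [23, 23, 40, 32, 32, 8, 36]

27.7143

Step 1: Sum all values: 23 + 23 + 40 + 32 + 32 + 8 + 36 = 194
Step 2: Count the number of values: n = 7
Step 3: Mean = sum / n = 194 / 7 = 27.7143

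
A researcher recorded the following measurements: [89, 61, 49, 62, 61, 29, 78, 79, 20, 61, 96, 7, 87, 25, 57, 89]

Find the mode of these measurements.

61

Step 1: Count the frequency of each value:
  7: appears 1 time(s)
  20: appears 1 time(s)
  25: appears 1 time(s)
  29: appears 1 time(s)
  49: appears 1 time(s)
  57: appears 1 time(s)
  61: appears 3 time(s)
  62: appears 1 time(s)
  78: appears 1 time(s)
  79: appears 1 time(s)
  87: appears 1 time(s)
  89: appears 2 time(s)
  96: appears 1 time(s)
Step 2: The value 61 appears most frequently (3 times).
Step 3: Mode = 61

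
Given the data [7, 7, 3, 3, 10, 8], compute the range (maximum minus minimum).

7

Step 1: Identify the maximum value: max = 10
Step 2: Identify the minimum value: min = 3
Step 3: Range = max - min = 10 - 3 = 7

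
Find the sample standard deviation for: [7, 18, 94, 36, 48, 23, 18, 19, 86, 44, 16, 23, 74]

28.7531

Step 1: Compute the mean: 38.9231
Step 2: Sum of squared deviations from the mean: 9920.9231
Step 3: Sample variance = 9920.9231 / 12 = 826.7436
Step 4: Standard deviation = sqrt(826.7436) = 28.7531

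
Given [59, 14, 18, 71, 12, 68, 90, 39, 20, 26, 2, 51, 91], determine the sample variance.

931.9744

Step 1: Compute the mean: (59 + 14 + 18 + 71 + 12 + 68 + 90 + 39 + 20 + 26 + 2 + 51 + 91) / 13 = 43.1538
Step 2: Compute squared deviations from the mean:
  (59 - 43.1538)^2 = 251.1006
  (14 - 43.1538)^2 = 849.9467
  (18 - 43.1538)^2 = 632.716
  (71 - 43.1538)^2 = 775.4083
  (12 - 43.1538)^2 = 970.5621
  (68 - 43.1538)^2 = 617.3314
  (90 - 43.1538)^2 = 2194.5621
  (39 - 43.1538)^2 = 17.2544
  (20 - 43.1538)^2 = 536.1006
  (26 - 43.1538)^2 = 294.2544
  (2 - 43.1538)^2 = 1693.6391
  (51 - 43.1538)^2 = 61.5621
  (91 - 43.1538)^2 = 2289.2544
Step 3: Sum of squared deviations = 11183.6923
Step 4: Sample variance = 11183.6923 / 12 = 931.9744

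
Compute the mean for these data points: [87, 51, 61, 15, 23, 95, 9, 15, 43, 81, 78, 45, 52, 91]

53.2857

Step 1: Sum all values: 87 + 51 + 61 + 15 + 23 + 95 + 9 + 15 + 43 + 81 + 78 + 45 + 52 + 91 = 746
Step 2: Count the number of values: n = 14
Step 3: Mean = sum / n = 746 / 14 = 53.2857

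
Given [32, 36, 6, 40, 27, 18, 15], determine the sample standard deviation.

12.3076

Step 1: Compute the mean: 24.8571
Step 2: Sum of squared deviations from the mean: 908.8571
Step 3: Sample variance = 908.8571 / 6 = 151.4762
Step 4: Standard deviation = sqrt(151.4762) = 12.3076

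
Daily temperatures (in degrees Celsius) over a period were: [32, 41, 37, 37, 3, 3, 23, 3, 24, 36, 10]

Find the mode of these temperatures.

3

Step 1: Count the frequency of each value:
  3: appears 3 time(s)
  10: appears 1 time(s)
  23: appears 1 time(s)
  24: appears 1 time(s)
  32: appears 1 time(s)
  36: appears 1 time(s)
  37: appears 2 time(s)
  41: appears 1 time(s)
Step 2: The value 3 appears most frequently (3 times).
Step 3: Mode = 3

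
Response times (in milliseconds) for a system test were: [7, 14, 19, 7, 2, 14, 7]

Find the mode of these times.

7

Step 1: Count the frequency of each value:
  2: appears 1 time(s)
  7: appears 3 time(s)
  14: appears 2 time(s)
  19: appears 1 time(s)
Step 2: The value 7 appears most frequently (3 times).
Step 3: Mode = 7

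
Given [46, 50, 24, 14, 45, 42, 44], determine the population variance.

154.4082

Step 1: Compute the mean: (46 + 50 + 24 + 14 + 45 + 42 + 44) / 7 = 37.8571
Step 2: Compute squared deviations from the mean:
  (46 - 37.8571)^2 = 66.3061
  (50 - 37.8571)^2 = 147.449
  (24 - 37.8571)^2 = 192.0204
  (14 - 37.8571)^2 = 569.1633
  (45 - 37.8571)^2 = 51.0204
  (42 - 37.8571)^2 = 17.1633
  (44 - 37.8571)^2 = 37.7347
Step 3: Sum of squared deviations = 1080.8571
Step 4: Population variance = 1080.8571 / 7 = 154.4082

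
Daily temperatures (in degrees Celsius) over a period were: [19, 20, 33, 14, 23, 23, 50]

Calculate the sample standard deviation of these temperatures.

12.0554

Step 1: Compute the mean: 26
Step 2: Sum of squared deviations from the mean: 872
Step 3: Sample variance = 872 / 6 = 145.3333
Step 4: Standard deviation = sqrt(145.3333) = 12.0554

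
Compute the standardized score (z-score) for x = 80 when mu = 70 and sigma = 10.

1

Step 1: Recall the z-score formula: z = (x - mu) / sigma
Step 2: Substitute values: z = (80 - 70) / 10
Step 3: z = 10 / 10 = 1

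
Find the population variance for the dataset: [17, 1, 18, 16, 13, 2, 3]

50.2857

Step 1: Compute the mean: (17 + 1 + 18 + 16 + 13 + 2 + 3) / 7 = 10
Step 2: Compute squared deviations from the mean:
  (17 - 10)^2 = 49
  (1 - 10)^2 = 81
  (18 - 10)^2 = 64
  (16 - 10)^2 = 36
  (13 - 10)^2 = 9
  (2 - 10)^2 = 64
  (3 - 10)^2 = 49
Step 3: Sum of squared deviations = 352
Step 4: Population variance = 352 / 7 = 50.2857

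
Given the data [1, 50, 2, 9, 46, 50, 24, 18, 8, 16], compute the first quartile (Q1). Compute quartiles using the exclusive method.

6.5

Step 1: Sort the data: [1, 2, 8, 9, 16, 18, 24, 46, 50, 50]
Step 2: n = 10
Step 3: Using the exclusive quartile method:
  Q1 = 6.5
  Q2 (median) = 17
  Q3 = 47
  IQR = Q3 - Q1 = 47 - 6.5 = 40.5
Step 4: Q1 = 6.5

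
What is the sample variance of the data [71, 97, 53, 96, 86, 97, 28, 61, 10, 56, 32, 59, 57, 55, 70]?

663.4095

Step 1: Compute the mean: (71 + 97 + 53 + 96 + 86 + 97 + 28 + 61 + 10 + 56 + 32 + 59 + 57 + 55 + 70) / 15 = 61.8667
Step 2: Compute squared deviations from the mean:
  (71 - 61.8667)^2 = 83.4178
  (97 - 61.8667)^2 = 1234.3511
  (53 - 61.8667)^2 = 78.6178
  (96 - 61.8667)^2 = 1165.0844
  (86 - 61.8667)^2 = 582.4178
  (97 - 61.8667)^2 = 1234.3511
  (28 - 61.8667)^2 = 1146.9511
  (61 - 61.8667)^2 = 0.7511
  (10 - 61.8667)^2 = 2690.1511
  (56 - 61.8667)^2 = 34.4178
  (32 - 61.8667)^2 = 892.0178
  (59 - 61.8667)^2 = 8.2178
  (57 - 61.8667)^2 = 23.6844
  (55 - 61.8667)^2 = 47.1511
  (70 - 61.8667)^2 = 66.1511
Step 3: Sum of squared deviations = 9287.7333
Step 4: Sample variance = 9287.7333 / 14 = 663.4095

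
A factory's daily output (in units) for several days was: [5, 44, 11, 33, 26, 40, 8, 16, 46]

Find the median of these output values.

26

Step 1: Sort the data in ascending order: [5, 8, 11, 16, 26, 33, 40, 44, 46]
Step 2: The number of values is n = 9.
Step 3: Since n is odd, the median is the middle value at position 5: 26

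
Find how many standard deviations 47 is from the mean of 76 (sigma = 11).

-2.6364

Step 1: Recall the z-score formula: z = (x - mu) / sigma
Step 2: Substitute values: z = (47 - 76) / 11
Step 3: z = -29 / 11 = -2.6364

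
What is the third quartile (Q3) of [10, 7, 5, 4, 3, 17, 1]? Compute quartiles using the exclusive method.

10

Step 1: Sort the data: [1, 3, 4, 5, 7, 10, 17]
Step 2: n = 7
Step 3: Using the exclusive quartile method:
  Q1 = 3
  Q2 (median) = 5
  Q3 = 10
  IQR = Q3 - Q1 = 10 - 3 = 7
Step 4: Q3 = 10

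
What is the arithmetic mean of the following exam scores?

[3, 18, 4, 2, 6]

6.6

Step 1: Sum all values: 3 + 18 + 4 + 2 + 6 = 33
Step 2: Count the number of values: n = 5
Step 3: Mean = sum / n = 33 / 5 = 6.6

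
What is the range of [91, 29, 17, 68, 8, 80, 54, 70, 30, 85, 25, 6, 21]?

85

Step 1: Identify the maximum value: max = 91
Step 2: Identify the minimum value: min = 6
Step 3: Range = max - min = 91 - 6 = 85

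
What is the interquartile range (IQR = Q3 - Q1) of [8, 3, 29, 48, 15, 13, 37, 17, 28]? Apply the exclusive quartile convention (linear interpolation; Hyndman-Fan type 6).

22.5

Step 1: Sort the data: [3, 8, 13, 15, 17, 28, 29, 37, 48]
Step 2: n = 9
Step 3: Using the exclusive quartile method:
  Q1 = 10.5
  Q2 (median) = 17
  Q3 = 33
  IQR = Q3 - Q1 = 33 - 10.5 = 22.5
Step 4: IQR = 22.5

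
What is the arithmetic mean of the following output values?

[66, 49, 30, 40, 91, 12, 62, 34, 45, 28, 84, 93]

52.8333

Step 1: Sum all values: 66 + 49 + 30 + 40 + 91 + 12 + 62 + 34 + 45 + 28 + 84 + 93 = 634
Step 2: Count the number of values: n = 12
Step 3: Mean = sum / n = 634 / 12 = 52.8333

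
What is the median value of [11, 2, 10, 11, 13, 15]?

11

Step 1: Sort the data in ascending order: [2, 10, 11, 11, 13, 15]
Step 2: The number of values is n = 6.
Step 3: Since n is even, the median is the average of positions 3 and 4:
  Median = (11 + 11) / 2 = 11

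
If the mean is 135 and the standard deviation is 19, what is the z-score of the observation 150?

0.7895

Step 1: Recall the z-score formula: z = (x - mu) / sigma
Step 2: Substitute values: z = (150 - 135) / 19
Step 3: z = 15 / 19 = 0.7895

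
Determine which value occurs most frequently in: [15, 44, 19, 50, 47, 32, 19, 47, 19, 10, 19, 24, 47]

19

Step 1: Count the frequency of each value:
  10: appears 1 time(s)
  15: appears 1 time(s)
  19: appears 4 time(s)
  24: appears 1 time(s)
  32: appears 1 time(s)
  44: appears 1 time(s)
  47: appears 3 time(s)
  50: appears 1 time(s)
Step 2: The value 19 appears most frequently (4 times).
Step 3: Mode = 19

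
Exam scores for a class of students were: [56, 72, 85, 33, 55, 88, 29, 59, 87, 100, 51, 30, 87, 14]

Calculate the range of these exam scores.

86

Step 1: Identify the maximum value: max = 100
Step 2: Identify the minimum value: min = 14
Step 3: Range = max - min = 100 - 14 = 86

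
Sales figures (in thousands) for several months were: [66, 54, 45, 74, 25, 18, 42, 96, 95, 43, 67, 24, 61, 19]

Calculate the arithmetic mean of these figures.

52.0714

Step 1: Sum all values: 66 + 54 + 45 + 74 + 25 + 18 + 42 + 96 + 95 + 43 + 67 + 24 + 61 + 19 = 729
Step 2: Count the number of values: n = 14
Step 3: Mean = sum / n = 729 / 14 = 52.0714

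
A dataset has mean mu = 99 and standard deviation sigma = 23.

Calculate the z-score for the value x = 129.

1.3043

Step 1: Recall the z-score formula: z = (x - mu) / sigma
Step 2: Substitute values: z = (129 - 99) / 23
Step 3: z = 30 / 23 = 1.3043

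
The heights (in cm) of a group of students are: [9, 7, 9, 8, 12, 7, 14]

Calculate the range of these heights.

7

Step 1: Identify the maximum value: max = 14
Step 2: Identify the minimum value: min = 7
Step 3: Range = max - min = 14 - 7 = 7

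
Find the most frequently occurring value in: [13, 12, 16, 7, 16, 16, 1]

16

Step 1: Count the frequency of each value:
  1: appears 1 time(s)
  7: appears 1 time(s)
  12: appears 1 time(s)
  13: appears 1 time(s)
  16: appears 3 time(s)
Step 2: The value 16 appears most frequently (3 times).
Step 3: Mode = 16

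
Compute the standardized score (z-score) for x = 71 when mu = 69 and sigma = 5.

0.4

Step 1: Recall the z-score formula: z = (x - mu) / sigma
Step 2: Substitute values: z = (71 - 69) / 5
Step 3: z = 2 / 5 = 0.4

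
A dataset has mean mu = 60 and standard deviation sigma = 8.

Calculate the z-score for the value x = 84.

3

Step 1: Recall the z-score formula: z = (x - mu) / sigma
Step 2: Substitute values: z = (84 - 60) / 8
Step 3: z = 24 / 8 = 3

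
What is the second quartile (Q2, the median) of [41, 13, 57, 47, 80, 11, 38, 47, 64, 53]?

47

Step 1: Sort the data: [11, 13, 38, 41, 47, 47, 53, 57, 64, 80]
Step 2: n = 10
Step 3: Q2 is the median. Since n is even, it is the average of the values at positions 5 and 6:
  Q2 = (47 + 47) / 2 = 47
Step 4: Q2 = 47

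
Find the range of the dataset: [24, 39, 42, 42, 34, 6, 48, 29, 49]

43

Step 1: Identify the maximum value: max = 49
Step 2: Identify the minimum value: min = 6
Step 3: Range = max - min = 49 - 6 = 43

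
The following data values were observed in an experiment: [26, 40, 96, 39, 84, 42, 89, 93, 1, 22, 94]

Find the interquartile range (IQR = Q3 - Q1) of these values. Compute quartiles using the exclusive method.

67

Step 1: Sort the data: [1, 22, 26, 39, 40, 42, 84, 89, 93, 94, 96]
Step 2: n = 11
Step 3: Using the exclusive quartile method:
  Q1 = 26
  Q2 (median) = 42
  Q3 = 93
  IQR = Q3 - Q1 = 93 - 26 = 67
Step 4: IQR = 67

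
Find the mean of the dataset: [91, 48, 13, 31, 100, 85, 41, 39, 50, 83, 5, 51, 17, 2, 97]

50.2

Step 1: Sum all values: 91 + 48 + 13 + 31 + 100 + 85 + 41 + 39 + 50 + 83 + 5 + 51 + 17 + 2 + 97 = 753
Step 2: Count the number of values: n = 15
Step 3: Mean = sum / n = 753 / 15 = 50.2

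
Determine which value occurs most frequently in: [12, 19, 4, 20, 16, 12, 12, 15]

12

Step 1: Count the frequency of each value:
  4: appears 1 time(s)
  12: appears 3 time(s)
  15: appears 1 time(s)
  16: appears 1 time(s)
  19: appears 1 time(s)
  20: appears 1 time(s)
Step 2: The value 12 appears most frequently (3 times).
Step 3: Mode = 12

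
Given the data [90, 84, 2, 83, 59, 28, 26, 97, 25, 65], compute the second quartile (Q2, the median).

62

Step 1: Sort the data: [2, 25, 26, 28, 59, 65, 83, 84, 90, 97]
Step 2: n = 10
Step 3: Q2 is the median. Since n is even, it is the average of the values at positions 5 and 6:
  Q2 = (59 + 65) / 2 = 62
Step 4: Q2 = 62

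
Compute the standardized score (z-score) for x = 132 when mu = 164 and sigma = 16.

-2

Step 1: Recall the z-score formula: z = (x - mu) / sigma
Step 2: Substitute values: z = (132 - 164) / 16
Step 3: z = -32 / 16 = -2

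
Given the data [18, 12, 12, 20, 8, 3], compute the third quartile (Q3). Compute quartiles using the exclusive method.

18.5

Step 1: Sort the data: [3, 8, 12, 12, 18, 20]
Step 2: n = 6
Step 3: Using the exclusive quartile method:
  Q1 = 6.75
  Q2 (median) = 12
  Q3 = 18.5
  IQR = Q3 - Q1 = 18.5 - 6.75 = 11.75
Step 4: Q3 = 18.5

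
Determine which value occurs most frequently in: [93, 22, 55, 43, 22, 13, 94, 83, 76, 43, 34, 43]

43

Step 1: Count the frequency of each value:
  13: appears 1 time(s)
  22: appears 2 time(s)
  34: appears 1 time(s)
  43: appears 3 time(s)
  55: appears 1 time(s)
  76: appears 1 time(s)
  83: appears 1 time(s)
  93: appears 1 time(s)
  94: appears 1 time(s)
Step 2: The value 43 appears most frequently (3 times).
Step 3: Mode = 43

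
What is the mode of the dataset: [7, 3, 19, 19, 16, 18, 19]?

19

Step 1: Count the frequency of each value:
  3: appears 1 time(s)
  7: appears 1 time(s)
  16: appears 1 time(s)
  18: appears 1 time(s)
  19: appears 3 time(s)
Step 2: The value 19 appears most frequently (3 times).
Step 3: Mode = 19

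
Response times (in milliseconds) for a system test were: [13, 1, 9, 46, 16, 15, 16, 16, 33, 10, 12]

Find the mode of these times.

16

Step 1: Count the frequency of each value:
  1: appears 1 time(s)
  9: appears 1 time(s)
  10: appears 1 time(s)
  12: appears 1 time(s)
  13: appears 1 time(s)
  15: appears 1 time(s)
  16: appears 3 time(s)
  33: appears 1 time(s)
  46: appears 1 time(s)
Step 2: The value 16 appears most frequently (3 times).
Step 3: Mode = 16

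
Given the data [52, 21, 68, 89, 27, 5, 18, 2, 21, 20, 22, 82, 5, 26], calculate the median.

21.5

Step 1: Sort the data in ascending order: [2, 5, 5, 18, 20, 21, 21, 22, 26, 27, 52, 68, 82, 89]
Step 2: The number of values is n = 14.
Step 3: Since n is even, the median is the average of positions 7 and 8:
  Median = (21 + 22) / 2 = 21.5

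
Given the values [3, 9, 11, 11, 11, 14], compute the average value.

9.8333

Step 1: Sum all values: 3 + 9 + 11 + 11 + 11 + 14 = 59
Step 2: Count the number of values: n = 6
Step 3: Mean = sum / n = 59 / 6 = 9.8333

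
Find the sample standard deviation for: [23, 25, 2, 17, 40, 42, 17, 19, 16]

12.3895

Step 1: Compute the mean: 22.3333
Step 2: Sum of squared deviations from the mean: 1228
Step 3: Sample variance = 1228 / 8 = 153.5
Step 4: Standard deviation = sqrt(153.5) = 12.3895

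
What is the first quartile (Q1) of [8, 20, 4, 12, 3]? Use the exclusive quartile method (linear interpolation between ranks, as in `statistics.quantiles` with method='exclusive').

3.5

Step 1: Sort the data: [3, 4, 8, 12, 20]
Step 2: n = 5
Step 3: Using the exclusive quartile method:
  Q1 = 3.5
  Q2 (median) = 8
  Q3 = 16
  IQR = Q3 - Q1 = 16 - 3.5 = 12.5
Step 4: Q1 = 3.5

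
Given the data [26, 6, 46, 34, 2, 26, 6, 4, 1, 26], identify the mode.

26

Step 1: Count the frequency of each value:
  1: appears 1 time(s)
  2: appears 1 time(s)
  4: appears 1 time(s)
  6: appears 2 time(s)
  26: appears 3 time(s)
  34: appears 1 time(s)
  46: appears 1 time(s)
Step 2: The value 26 appears most frequently (3 times).
Step 3: Mode = 26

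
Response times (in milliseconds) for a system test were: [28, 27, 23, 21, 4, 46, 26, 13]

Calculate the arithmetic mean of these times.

23.5

Step 1: Sum all values: 28 + 27 + 23 + 21 + 4 + 46 + 26 + 13 = 188
Step 2: Count the number of values: n = 8
Step 3: Mean = sum / n = 188 / 8 = 23.5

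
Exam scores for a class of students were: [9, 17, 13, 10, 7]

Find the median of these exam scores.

10

Step 1: Sort the data in ascending order: [7, 9, 10, 13, 17]
Step 2: The number of values is n = 5.
Step 3: Since n is odd, the median is the middle value at position 3: 10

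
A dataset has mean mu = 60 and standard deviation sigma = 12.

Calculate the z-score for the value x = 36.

-2

Step 1: Recall the z-score formula: z = (x - mu) / sigma
Step 2: Substitute values: z = (36 - 60) / 12
Step 3: z = -24 / 12 = -2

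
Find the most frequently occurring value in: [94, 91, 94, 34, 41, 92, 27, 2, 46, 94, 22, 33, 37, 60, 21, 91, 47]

94

Step 1: Count the frequency of each value:
  2: appears 1 time(s)
  21: appears 1 time(s)
  22: appears 1 time(s)
  27: appears 1 time(s)
  33: appears 1 time(s)
  34: appears 1 time(s)
  37: appears 1 time(s)
  41: appears 1 time(s)
  46: appears 1 time(s)
  47: appears 1 time(s)
  60: appears 1 time(s)
  91: appears 2 time(s)
  92: appears 1 time(s)
  94: appears 3 time(s)
Step 2: The value 94 appears most frequently (3 times).
Step 3: Mode = 94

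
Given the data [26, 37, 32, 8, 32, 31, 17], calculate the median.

31

Step 1: Sort the data in ascending order: [8, 17, 26, 31, 32, 32, 37]
Step 2: The number of values is n = 7.
Step 3: Since n is odd, the median is the middle value at position 4: 31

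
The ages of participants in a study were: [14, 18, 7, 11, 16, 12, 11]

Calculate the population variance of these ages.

11.3469

Step 1: Compute the mean: (14 + 18 + 7 + 11 + 16 + 12 + 11) / 7 = 12.7143
Step 2: Compute squared deviations from the mean:
  (14 - 12.7143)^2 = 1.6531
  (18 - 12.7143)^2 = 27.9388
  (7 - 12.7143)^2 = 32.6531
  (11 - 12.7143)^2 = 2.9388
  (16 - 12.7143)^2 = 10.7959
  (12 - 12.7143)^2 = 0.5102
  (11 - 12.7143)^2 = 2.9388
Step 3: Sum of squared deviations = 79.4286
Step 4: Population variance = 79.4286 / 7 = 11.3469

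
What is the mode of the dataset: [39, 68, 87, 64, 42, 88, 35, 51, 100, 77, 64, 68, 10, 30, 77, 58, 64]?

64

Step 1: Count the frequency of each value:
  10: appears 1 time(s)
  30: appears 1 time(s)
  35: appears 1 time(s)
  39: appears 1 time(s)
  42: appears 1 time(s)
  51: appears 1 time(s)
  58: appears 1 time(s)
  64: appears 3 time(s)
  68: appears 2 time(s)
  77: appears 2 time(s)
  87: appears 1 time(s)
  88: appears 1 time(s)
  100: appears 1 time(s)
Step 2: The value 64 appears most frequently (3 times).
Step 3: Mode = 64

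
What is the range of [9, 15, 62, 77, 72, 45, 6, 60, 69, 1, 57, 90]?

89

Step 1: Identify the maximum value: max = 90
Step 2: Identify the minimum value: min = 1
Step 3: Range = max - min = 90 - 1 = 89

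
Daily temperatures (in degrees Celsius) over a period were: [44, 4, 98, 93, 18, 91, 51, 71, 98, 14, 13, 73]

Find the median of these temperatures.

61

Step 1: Sort the data in ascending order: [4, 13, 14, 18, 44, 51, 71, 73, 91, 93, 98, 98]
Step 2: The number of values is n = 12.
Step 3: Since n is even, the median is the average of positions 6 and 7:
  Median = (51 + 71) / 2 = 61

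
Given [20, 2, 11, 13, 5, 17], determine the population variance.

39.5556

Step 1: Compute the mean: (20 + 2 + 11 + 13 + 5 + 17) / 6 = 11.3333
Step 2: Compute squared deviations from the mean:
  (20 - 11.3333)^2 = 75.1111
  (2 - 11.3333)^2 = 87.1111
  (11 - 11.3333)^2 = 0.1111
  (13 - 11.3333)^2 = 2.7778
  (5 - 11.3333)^2 = 40.1111
  (17 - 11.3333)^2 = 32.1111
Step 3: Sum of squared deviations = 237.3333
Step 4: Population variance = 237.3333 / 6 = 39.5556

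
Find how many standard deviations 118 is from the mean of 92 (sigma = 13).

2

Step 1: Recall the z-score formula: z = (x - mu) / sigma
Step 2: Substitute values: z = (118 - 92) / 13
Step 3: z = 26 / 13 = 2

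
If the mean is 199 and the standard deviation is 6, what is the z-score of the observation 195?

-0.6667

Step 1: Recall the z-score formula: z = (x - mu) / sigma
Step 2: Substitute values: z = (195 - 199) / 6
Step 3: z = -4 / 6 = -0.6667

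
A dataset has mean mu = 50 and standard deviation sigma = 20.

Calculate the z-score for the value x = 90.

2

Step 1: Recall the z-score formula: z = (x - mu) / sigma
Step 2: Substitute values: z = (90 - 50) / 20
Step 3: z = 40 / 20 = 2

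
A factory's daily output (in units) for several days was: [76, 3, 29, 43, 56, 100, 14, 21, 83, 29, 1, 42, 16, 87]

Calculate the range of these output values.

99

Step 1: Identify the maximum value: max = 100
Step 2: Identify the minimum value: min = 1
Step 3: Range = max - min = 100 - 1 = 99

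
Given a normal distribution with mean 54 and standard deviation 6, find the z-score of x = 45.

-1.5

Step 1: Recall the z-score formula: z = (x - mu) / sigma
Step 2: Substitute values: z = (45 - 54) / 6
Step 3: z = -9 / 6 = -1.5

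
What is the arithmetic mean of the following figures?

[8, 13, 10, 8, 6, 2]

7.8333

Step 1: Sum all values: 8 + 13 + 10 + 8 + 6 + 2 = 47
Step 2: Count the number of values: n = 6
Step 3: Mean = sum / n = 47 / 6 = 7.8333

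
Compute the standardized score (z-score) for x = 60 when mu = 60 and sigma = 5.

0

Step 1: Recall the z-score formula: z = (x - mu) / sigma
Step 2: Substitute values: z = (60 - 60) / 5
Step 3: z = 0 / 5 = 0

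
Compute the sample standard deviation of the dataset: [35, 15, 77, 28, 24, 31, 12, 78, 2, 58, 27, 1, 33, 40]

24.0751

Step 1: Compute the mean: 32.9286
Step 2: Sum of squared deviations from the mean: 7534.9286
Step 3: Sample variance = 7534.9286 / 13 = 579.6099
Step 4: Standard deviation = sqrt(579.6099) = 24.0751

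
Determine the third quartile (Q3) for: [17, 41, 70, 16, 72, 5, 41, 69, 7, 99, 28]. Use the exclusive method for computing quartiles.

70

Step 1: Sort the data: [5, 7, 16, 17, 28, 41, 41, 69, 70, 72, 99]
Step 2: n = 11
Step 3: Using the exclusive quartile method:
  Q1 = 16
  Q2 (median) = 41
  Q3 = 70
  IQR = Q3 - Q1 = 70 - 16 = 54
Step 4: Q3 = 70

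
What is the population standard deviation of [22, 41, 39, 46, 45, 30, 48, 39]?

8.212

Step 1: Compute the mean: 38.75
Step 2: Sum of squared deviations from the mean: 539.5
Step 3: Population variance = 539.5 / 8 = 67.4375
Step 4: Standard deviation = sqrt(67.4375) = 8.212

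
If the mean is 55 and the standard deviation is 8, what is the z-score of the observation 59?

0.5

Step 1: Recall the z-score formula: z = (x - mu) / sigma
Step 2: Substitute values: z = (59 - 55) / 8
Step 3: z = 4 / 8 = 0.5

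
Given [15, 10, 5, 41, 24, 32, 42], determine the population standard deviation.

13.7054

Step 1: Compute the mean: 24.1429
Step 2: Sum of squared deviations from the mean: 1314.8571
Step 3: Population variance = 1314.8571 / 7 = 187.8367
Step 4: Standard deviation = sqrt(187.8367) = 13.7054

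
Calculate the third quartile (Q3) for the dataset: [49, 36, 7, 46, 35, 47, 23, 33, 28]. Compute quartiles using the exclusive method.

46.5

Step 1: Sort the data: [7, 23, 28, 33, 35, 36, 46, 47, 49]
Step 2: n = 9
Step 3: Using the exclusive quartile method:
  Q1 = 25.5
  Q2 (median) = 35
  Q3 = 46.5
  IQR = Q3 - Q1 = 46.5 - 25.5 = 21
Step 4: Q3 = 46.5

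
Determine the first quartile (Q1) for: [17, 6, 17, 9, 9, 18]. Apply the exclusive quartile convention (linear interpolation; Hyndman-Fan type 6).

8.25

Step 1: Sort the data: [6, 9, 9, 17, 17, 18]
Step 2: n = 6
Step 3: Using the exclusive quartile method:
  Q1 = 8.25
  Q2 (median) = 13
  Q3 = 17.25
  IQR = Q3 - Q1 = 17.25 - 8.25 = 9
Step 4: Q1 = 8.25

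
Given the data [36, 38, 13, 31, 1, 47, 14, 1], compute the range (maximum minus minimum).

46

Step 1: Identify the maximum value: max = 47
Step 2: Identify the minimum value: min = 1
Step 3: Range = max - min = 47 - 1 = 46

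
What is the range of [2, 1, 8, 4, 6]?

7

Step 1: Identify the maximum value: max = 8
Step 2: Identify the minimum value: min = 1
Step 3: Range = max - min = 8 - 1 = 7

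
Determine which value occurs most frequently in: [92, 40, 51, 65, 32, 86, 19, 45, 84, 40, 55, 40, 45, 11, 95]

40

Step 1: Count the frequency of each value:
  11: appears 1 time(s)
  19: appears 1 time(s)
  32: appears 1 time(s)
  40: appears 3 time(s)
  45: appears 2 time(s)
  51: appears 1 time(s)
  55: appears 1 time(s)
  65: appears 1 time(s)
  84: appears 1 time(s)
  86: appears 1 time(s)
  92: appears 1 time(s)
  95: appears 1 time(s)
Step 2: The value 40 appears most frequently (3 times).
Step 3: Mode = 40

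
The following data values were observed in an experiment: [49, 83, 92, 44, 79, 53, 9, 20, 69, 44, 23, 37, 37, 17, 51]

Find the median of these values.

44

Step 1: Sort the data in ascending order: [9, 17, 20, 23, 37, 37, 44, 44, 49, 51, 53, 69, 79, 83, 92]
Step 2: The number of values is n = 15.
Step 3: Since n is odd, the median is the middle value at position 8: 44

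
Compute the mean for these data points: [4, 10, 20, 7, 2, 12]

9.1667

Step 1: Sum all values: 4 + 10 + 20 + 7 + 2 + 12 = 55
Step 2: Count the number of values: n = 6
Step 3: Mean = sum / n = 55 / 6 = 9.1667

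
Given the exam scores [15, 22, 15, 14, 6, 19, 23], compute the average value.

16.2857

Step 1: Sum all values: 15 + 22 + 15 + 14 + 6 + 19 + 23 = 114
Step 2: Count the number of values: n = 7
Step 3: Mean = sum / n = 114 / 7 = 16.2857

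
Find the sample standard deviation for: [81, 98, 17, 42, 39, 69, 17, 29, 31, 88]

30.2267

Step 1: Compute the mean: 51.1
Step 2: Sum of squared deviations from the mean: 8222.9
Step 3: Sample variance = 8222.9 / 9 = 913.6556
Step 4: Standard deviation = sqrt(913.6556) = 30.2267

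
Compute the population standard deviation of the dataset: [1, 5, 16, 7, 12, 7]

4.8305

Step 1: Compute the mean: 8
Step 2: Sum of squared deviations from the mean: 140
Step 3: Population variance = 140 / 6 = 23.3333
Step 4: Standard deviation = sqrt(23.3333) = 4.8305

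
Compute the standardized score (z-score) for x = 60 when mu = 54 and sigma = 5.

1.2

Step 1: Recall the z-score formula: z = (x - mu) / sigma
Step 2: Substitute values: z = (60 - 54) / 5
Step 3: z = 6 / 5 = 1.2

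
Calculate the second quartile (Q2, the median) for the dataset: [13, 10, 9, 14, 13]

13

Step 1: Sort the data: [9, 10, 13, 13, 14]
Step 2: n = 5
Step 3: Q2 is the median. Since n is odd, it is the middle value at position 3: 13
Step 4: Q2 = 13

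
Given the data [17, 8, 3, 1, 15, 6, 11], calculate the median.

8

Step 1: Sort the data in ascending order: [1, 3, 6, 8, 11, 15, 17]
Step 2: The number of values is n = 7.
Step 3: Since n is odd, the median is the middle value at position 4: 8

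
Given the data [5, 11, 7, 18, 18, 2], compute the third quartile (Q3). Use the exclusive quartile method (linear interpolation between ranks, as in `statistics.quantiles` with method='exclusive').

18

Step 1: Sort the data: [2, 5, 7, 11, 18, 18]
Step 2: n = 6
Step 3: Using the exclusive quartile method:
  Q1 = 4.25
  Q2 (median) = 9
  Q3 = 18
  IQR = Q3 - Q1 = 18 - 4.25 = 13.75
Step 4: Q3 = 18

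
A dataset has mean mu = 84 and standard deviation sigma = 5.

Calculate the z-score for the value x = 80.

-0.8

Step 1: Recall the z-score formula: z = (x - mu) / sigma
Step 2: Substitute values: z = (80 - 84) / 5
Step 3: z = -4 / 5 = -0.8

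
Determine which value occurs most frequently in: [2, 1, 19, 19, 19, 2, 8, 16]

19

Step 1: Count the frequency of each value:
  1: appears 1 time(s)
  2: appears 2 time(s)
  8: appears 1 time(s)
  16: appears 1 time(s)
  19: appears 3 time(s)
Step 2: The value 19 appears most frequently (3 times).
Step 3: Mode = 19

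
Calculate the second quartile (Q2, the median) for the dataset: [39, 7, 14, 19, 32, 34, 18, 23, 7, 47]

21

Step 1: Sort the data: [7, 7, 14, 18, 19, 23, 32, 34, 39, 47]
Step 2: n = 10
Step 3: Q2 is the median. Since n is even, it is the average of the values at positions 5 and 6:
  Q2 = (19 + 23) / 2 = 21
Step 4: Q2 = 21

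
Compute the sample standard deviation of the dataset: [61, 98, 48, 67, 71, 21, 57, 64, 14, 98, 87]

27.4455

Step 1: Compute the mean: 62.3636
Step 2: Sum of squared deviations from the mean: 7532.5455
Step 3: Sample variance = 7532.5455 / 10 = 753.2545
Step 4: Standard deviation = sqrt(753.2545) = 27.4455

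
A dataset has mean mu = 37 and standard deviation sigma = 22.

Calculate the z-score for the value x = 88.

2.3182

Step 1: Recall the z-score formula: z = (x - mu) / sigma
Step 2: Substitute values: z = (88 - 37) / 22
Step 3: z = 51 / 22 = 2.3182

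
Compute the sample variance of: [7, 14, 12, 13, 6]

13.3

Step 1: Compute the mean: (7 + 14 + 12 + 13 + 6) / 5 = 10.4
Step 2: Compute squared deviations from the mean:
  (7 - 10.4)^2 = 11.56
  (14 - 10.4)^2 = 12.96
  (12 - 10.4)^2 = 2.56
  (13 - 10.4)^2 = 6.76
  (6 - 10.4)^2 = 19.36
Step 3: Sum of squared deviations = 53.2
Step 4: Sample variance = 53.2 / 4 = 13.3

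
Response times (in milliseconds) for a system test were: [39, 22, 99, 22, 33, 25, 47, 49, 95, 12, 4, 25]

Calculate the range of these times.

95

Step 1: Identify the maximum value: max = 99
Step 2: Identify the minimum value: min = 4
Step 3: Range = max - min = 99 - 4 = 95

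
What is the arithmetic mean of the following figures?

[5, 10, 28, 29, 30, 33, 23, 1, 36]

21.6667

Step 1: Sum all values: 5 + 10 + 28 + 29 + 30 + 33 + 23 + 1 + 36 = 195
Step 2: Count the number of values: n = 9
Step 3: Mean = sum / n = 195 / 9 = 21.6667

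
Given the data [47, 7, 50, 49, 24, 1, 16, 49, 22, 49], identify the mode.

49

Step 1: Count the frequency of each value:
  1: appears 1 time(s)
  7: appears 1 time(s)
  16: appears 1 time(s)
  22: appears 1 time(s)
  24: appears 1 time(s)
  47: appears 1 time(s)
  49: appears 3 time(s)
  50: appears 1 time(s)
Step 2: The value 49 appears most frequently (3 times).
Step 3: Mode = 49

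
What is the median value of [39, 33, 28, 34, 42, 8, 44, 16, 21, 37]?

33.5

Step 1: Sort the data in ascending order: [8, 16, 21, 28, 33, 34, 37, 39, 42, 44]
Step 2: The number of values is n = 10.
Step 3: Since n is even, the median is the average of positions 5 and 6:
  Median = (33 + 34) / 2 = 33.5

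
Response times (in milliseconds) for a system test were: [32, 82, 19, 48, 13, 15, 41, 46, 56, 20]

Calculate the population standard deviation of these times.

20.7403

Step 1: Compute the mean: 37.2
Step 2: Sum of squared deviations from the mean: 4301.6
Step 3: Population variance = 4301.6 / 10 = 430.16
Step 4: Standard deviation = sqrt(430.16) = 20.7403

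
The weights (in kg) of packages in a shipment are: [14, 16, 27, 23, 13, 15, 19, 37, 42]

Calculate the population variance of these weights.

98.0988

Step 1: Compute the mean: (14 + 16 + 27 + 23 + 13 + 15 + 19 + 37 + 42) / 9 = 22.8889
Step 2: Compute squared deviations from the mean:
  (14 - 22.8889)^2 = 79.0123
  (16 - 22.8889)^2 = 47.4568
  (27 - 22.8889)^2 = 16.9012
  (23 - 22.8889)^2 = 0.0123
  (13 - 22.8889)^2 = 97.7901
  (15 - 22.8889)^2 = 62.2346
  (19 - 22.8889)^2 = 15.1235
  (37 - 22.8889)^2 = 199.1235
  (42 - 22.8889)^2 = 365.2346
Step 3: Sum of squared deviations = 882.8889
Step 4: Population variance = 882.8889 / 9 = 98.0988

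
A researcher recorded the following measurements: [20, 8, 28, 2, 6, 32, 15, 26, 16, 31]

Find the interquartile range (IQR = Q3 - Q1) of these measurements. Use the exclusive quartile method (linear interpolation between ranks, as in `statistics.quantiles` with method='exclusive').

21.25

Step 1: Sort the data: [2, 6, 8, 15, 16, 20, 26, 28, 31, 32]
Step 2: n = 10
Step 3: Using the exclusive quartile method:
  Q1 = 7.5
  Q2 (median) = 18
  Q3 = 28.75
  IQR = Q3 - Q1 = 28.75 - 7.5 = 21.25
Step 4: IQR = 21.25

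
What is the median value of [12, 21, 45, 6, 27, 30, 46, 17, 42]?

27

Step 1: Sort the data in ascending order: [6, 12, 17, 21, 27, 30, 42, 45, 46]
Step 2: The number of values is n = 9.
Step 3: Since n is odd, the median is the middle value at position 5: 27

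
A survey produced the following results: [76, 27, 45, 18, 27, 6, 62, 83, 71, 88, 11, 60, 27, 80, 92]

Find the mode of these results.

27

Step 1: Count the frequency of each value:
  6: appears 1 time(s)
  11: appears 1 time(s)
  18: appears 1 time(s)
  27: appears 3 time(s)
  45: appears 1 time(s)
  60: appears 1 time(s)
  62: appears 1 time(s)
  71: appears 1 time(s)
  76: appears 1 time(s)
  80: appears 1 time(s)
  83: appears 1 time(s)
  88: appears 1 time(s)
  92: appears 1 time(s)
Step 2: The value 27 appears most frequently (3 times).
Step 3: Mode = 27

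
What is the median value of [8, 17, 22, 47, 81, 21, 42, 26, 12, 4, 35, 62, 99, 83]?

30.5

Step 1: Sort the data in ascending order: [4, 8, 12, 17, 21, 22, 26, 35, 42, 47, 62, 81, 83, 99]
Step 2: The number of values is n = 14.
Step 3: Since n is even, the median is the average of positions 7 and 8:
  Median = (26 + 35) / 2 = 30.5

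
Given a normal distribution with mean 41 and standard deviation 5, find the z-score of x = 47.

1.2

Step 1: Recall the z-score formula: z = (x - mu) / sigma
Step 2: Substitute values: z = (47 - 41) / 5
Step 3: z = 6 / 5 = 1.2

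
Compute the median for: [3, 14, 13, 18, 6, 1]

9.5

Step 1: Sort the data in ascending order: [1, 3, 6, 13, 14, 18]
Step 2: The number of values is n = 6.
Step 3: Since n is even, the median is the average of positions 3 and 4:
  Median = (6 + 13) / 2 = 9.5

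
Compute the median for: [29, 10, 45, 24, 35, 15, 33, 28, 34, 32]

30.5

Step 1: Sort the data in ascending order: [10, 15, 24, 28, 29, 32, 33, 34, 35, 45]
Step 2: The number of values is n = 10.
Step 3: Since n is even, the median is the average of positions 5 and 6:
  Median = (29 + 32) / 2 = 30.5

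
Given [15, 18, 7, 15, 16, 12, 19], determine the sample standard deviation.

4.0356

Step 1: Compute the mean: 14.5714
Step 2: Sum of squared deviations from the mean: 97.7143
Step 3: Sample variance = 97.7143 / 6 = 16.2857
Step 4: Standard deviation = sqrt(16.2857) = 4.0356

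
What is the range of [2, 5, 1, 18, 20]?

19

Step 1: Identify the maximum value: max = 20
Step 2: Identify the minimum value: min = 1
Step 3: Range = max - min = 20 - 1 = 19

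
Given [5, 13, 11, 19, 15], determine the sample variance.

26.8

Step 1: Compute the mean: (5 + 13 + 11 + 19 + 15) / 5 = 12.6
Step 2: Compute squared deviations from the mean:
  (5 - 12.6)^2 = 57.76
  (13 - 12.6)^2 = 0.16
  (11 - 12.6)^2 = 2.56
  (19 - 12.6)^2 = 40.96
  (15 - 12.6)^2 = 5.76
Step 3: Sum of squared deviations = 107.2
Step 4: Sample variance = 107.2 / 4 = 26.8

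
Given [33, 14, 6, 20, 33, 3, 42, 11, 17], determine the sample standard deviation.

13.3832

Step 1: Compute the mean: 19.8889
Step 2: Sum of squared deviations from the mean: 1432.8889
Step 3: Sample variance = 1432.8889 / 8 = 179.1111
Step 4: Standard deviation = sqrt(179.1111) = 13.3832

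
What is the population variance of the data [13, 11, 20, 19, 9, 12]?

16.6667

Step 1: Compute the mean: (13 + 11 + 20 + 19 + 9 + 12) / 6 = 14
Step 2: Compute squared deviations from the mean:
  (13 - 14)^2 = 1
  (11 - 14)^2 = 9
  (20 - 14)^2 = 36
  (19 - 14)^2 = 25
  (9 - 14)^2 = 25
  (12 - 14)^2 = 4
Step 3: Sum of squared deviations = 100
Step 4: Population variance = 100 / 6 = 16.6667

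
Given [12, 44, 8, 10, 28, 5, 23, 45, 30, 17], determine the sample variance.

207.5111

Step 1: Compute the mean: (12 + 44 + 8 + 10 + 28 + 5 + 23 + 45 + 30 + 17) / 10 = 22.2
Step 2: Compute squared deviations from the mean:
  (12 - 22.2)^2 = 104.04
  (44 - 22.2)^2 = 475.24
  (8 - 22.2)^2 = 201.64
  (10 - 22.2)^2 = 148.84
  (28 - 22.2)^2 = 33.64
  (5 - 22.2)^2 = 295.84
  (23 - 22.2)^2 = 0.64
  (45 - 22.2)^2 = 519.84
  (30 - 22.2)^2 = 60.84
  (17 - 22.2)^2 = 27.04
Step 3: Sum of squared deviations = 1867.6
Step 4: Sample variance = 1867.6 / 9 = 207.5111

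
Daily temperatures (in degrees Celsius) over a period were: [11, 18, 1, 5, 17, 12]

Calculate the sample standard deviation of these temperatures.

6.6533

Step 1: Compute the mean: 10.6667
Step 2: Sum of squared deviations from the mean: 221.3333
Step 3: Sample variance = 221.3333 / 5 = 44.2667
Step 4: Standard deviation = sqrt(44.2667) = 6.6533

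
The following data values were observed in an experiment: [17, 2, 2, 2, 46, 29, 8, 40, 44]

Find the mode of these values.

2

Step 1: Count the frequency of each value:
  2: appears 3 time(s)
  8: appears 1 time(s)
  17: appears 1 time(s)
  29: appears 1 time(s)
  40: appears 1 time(s)
  44: appears 1 time(s)
  46: appears 1 time(s)
Step 2: The value 2 appears most frequently (3 times).
Step 3: Mode = 2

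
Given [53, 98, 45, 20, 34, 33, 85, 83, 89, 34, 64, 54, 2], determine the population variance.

787.7751

Step 1: Compute the mean: (53 + 98 + 45 + 20 + 34 + 33 + 85 + 83 + 89 + 34 + 64 + 54 + 2) / 13 = 53.3846
Step 2: Compute squared deviations from the mean:
  (53 - 53.3846)^2 = 0.1479
  (98 - 53.3846)^2 = 1990.5325
  (45 - 53.3846)^2 = 70.3018
  (20 - 53.3846)^2 = 1114.5325
  (34 - 53.3846)^2 = 375.7633
  (33 - 53.3846)^2 = 415.5325
  (85 - 53.3846)^2 = 999.5325
  (83 - 53.3846)^2 = 877.071
  (89 - 53.3846)^2 = 1268.4556
  (34 - 53.3846)^2 = 375.7633
  (64 - 53.3846)^2 = 112.6864
  (54 - 53.3846)^2 = 0.3787
  (2 - 53.3846)^2 = 2640.3787
Step 3: Sum of squared deviations = 10241.0769
Step 4: Population variance = 10241.0769 / 13 = 787.7751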